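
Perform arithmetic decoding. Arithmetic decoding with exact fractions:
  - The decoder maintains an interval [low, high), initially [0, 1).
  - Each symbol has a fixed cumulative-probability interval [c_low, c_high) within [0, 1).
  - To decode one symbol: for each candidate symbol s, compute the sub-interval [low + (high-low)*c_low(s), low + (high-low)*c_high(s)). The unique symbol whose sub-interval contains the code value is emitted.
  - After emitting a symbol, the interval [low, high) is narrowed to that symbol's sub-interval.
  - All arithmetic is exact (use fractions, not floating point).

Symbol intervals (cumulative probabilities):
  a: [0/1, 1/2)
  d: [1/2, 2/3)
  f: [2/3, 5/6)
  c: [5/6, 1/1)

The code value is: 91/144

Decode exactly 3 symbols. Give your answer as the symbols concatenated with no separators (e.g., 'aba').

Answer: dff

Derivation:
Step 1: interval [0/1, 1/1), width = 1/1 - 0/1 = 1/1
  'a': [0/1 + 1/1*0/1, 0/1 + 1/1*1/2) = [0/1, 1/2)
  'd': [0/1 + 1/1*1/2, 0/1 + 1/1*2/3) = [1/2, 2/3) <- contains code 91/144
  'f': [0/1 + 1/1*2/3, 0/1 + 1/1*5/6) = [2/3, 5/6)
  'c': [0/1 + 1/1*5/6, 0/1 + 1/1*1/1) = [5/6, 1/1)
  emit 'd', narrow to [1/2, 2/3)
Step 2: interval [1/2, 2/3), width = 2/3 - 1/2 = 1/6
  'a': [1/2 + 1/6*0/1, 1/2 + 1/6*1/2) = [1/2, 7/12)
  'd': [1/2 + 1/6*1/2, 1/2 + 1/6*2/3) = [7/12, 11/18)
  'f': [1/2 + 1/6*2/3, 1/2 + 1/6*5/6) = [11/18, 23/36) <- contains code 91/144
  'c': [1/2 + 1/6*5/6, 1/2 + 1/6*1/1) = [23/36, 2/3)
  emit 'f', narrow to [11/18, 23/36)
Step 3: interval [11/18, 23/36), width = 23/36 - 11/18 = 1/36
  'a': [11/18 + 1/36*0/1, 11/18 + 1/36*1/2) = [11/18, 5/8)
  'd': [11/18 + 1/36*1/2, 11/18 + 1/36*2/3) = [5/8, 17/27)
  'f': [11/18 + 1/36*2/3, 11/18 + 1/36*5/6) = [17/27, 137/216) <- contains code 91/144
  'c': [11/18 + 1/36*5/6, 11/18 + 1/36*1/1) = [137/216, 23/36)
  emit 'f', narrow to [17/27, 137/216)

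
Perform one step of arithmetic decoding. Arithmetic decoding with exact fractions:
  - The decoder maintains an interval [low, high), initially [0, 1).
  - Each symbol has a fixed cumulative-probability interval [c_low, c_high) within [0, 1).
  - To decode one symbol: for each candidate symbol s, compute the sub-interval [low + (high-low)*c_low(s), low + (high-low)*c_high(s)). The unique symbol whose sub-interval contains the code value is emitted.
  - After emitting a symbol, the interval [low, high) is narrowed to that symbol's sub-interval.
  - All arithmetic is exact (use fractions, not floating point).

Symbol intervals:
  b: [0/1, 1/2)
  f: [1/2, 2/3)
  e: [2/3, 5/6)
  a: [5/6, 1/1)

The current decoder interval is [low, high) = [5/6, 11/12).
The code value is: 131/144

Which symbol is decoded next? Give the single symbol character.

Answer: a

Derivation:
Interval width = high − low = 11/12 − 5/6 = 1/12
Scaled code = (code − low) / width = (131/144 − 5/6) / 1/12 = 11/12
  b: [0/1, 1/2) 
  f: [1/2, 2/3) 
  e: [2/3, 5/6) 
  a: [5/6, 1/1) ← scaled code falls here ✓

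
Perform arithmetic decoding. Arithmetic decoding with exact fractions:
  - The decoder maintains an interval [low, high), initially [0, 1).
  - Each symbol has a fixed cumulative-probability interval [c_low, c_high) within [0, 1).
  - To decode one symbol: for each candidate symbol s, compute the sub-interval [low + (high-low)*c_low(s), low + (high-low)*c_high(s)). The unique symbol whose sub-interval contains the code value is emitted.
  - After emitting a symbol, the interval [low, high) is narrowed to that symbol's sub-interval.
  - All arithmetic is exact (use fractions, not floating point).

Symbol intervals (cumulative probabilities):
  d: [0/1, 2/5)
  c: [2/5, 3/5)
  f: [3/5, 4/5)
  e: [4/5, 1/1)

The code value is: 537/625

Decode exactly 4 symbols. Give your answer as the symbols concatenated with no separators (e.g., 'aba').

Step 1: interval [0/1, 1/1), width = 1/1 - 0/1 = 1/1
  'd': [0/1 + 1/1*0/1, 0/1 + 1/1*2/5) = [0/1, 2/5)
  'c': [0/1 + 1/1*2/5, 0/1 + 1/1*3/5) = [2/5, 3/5)
  'f': [0/1 + 1/1*3/5, 0/1 + 1/1*4/5) = [3/5, 4/5)
  'e': [0/1 + 1/1*4/5, 0/1 + 1/1*1/1) = [4/5, 1/1) <- contains code 537/625
  emit 'e', narrow to [4/5, 1/1)
Step 2: interval [4/5, 1/1), width = 1/1 - 4/5 = 1/5
  'd': [4/5 + 1/5*0/1, 4/5 + 1/5*2/5) = [4/5, 22/25) <- contains code 537/625
  'c': [4/5 + 1/5*2/5, 4/5 + 1/5*3/5) = [22/25, 23/25)
  'f': [4/5 + 1/5*3/5, 4/5 + 1/5*4/5) = [23/25, 24/25)
  'e': [4/5 + 1/5*4/5, 4/5 + 1/5*1/1) = [24/25, 1/1)
  emit 'd', narrow to [4/5, 22/25)
Step 3: interval [4/5, 22/25), width = 22/25 - 4/5 = 2/25
  'd': [4/5 + 2/25*0/1, 4/5 + 2/25*2/5) = [4/5, 104/125)
  'c': [4/5 + 2/25*2/5, 4/5 + 2/25*3/5) = [104/125, 106/125)
  'f': [4/5 + 2/25*3/5, 4/5 + 2/25*4/5) = [106/125, 108/125) <- contains code 537/625
  'e': [4/5 + 2/25*4/5, 4/5 + 2/25*1/1) = [108/125, 22/25)
  emit 'f', narrow to [106/125, 108/125)
Step 4: interval [106/125, 108/125), width = 108/125 - 106/125 = 2/125
  'd': [106/125 + 2/125*0/1, 106/125 + 2/125*2/5) = [106/125, 534/625)
  'c': [106/125 + 2/125*2/5, 106/125 + 2/125*3/5) = [534/625, 536/625)
  'f': [106/125 + 2/125*3/5, 106/125 + 2/125*4/5) = [536/625, 538/625) <- contains code 537/625
  'e': [106/125 + 2/125*4/5, 106/125 + 2/125*1/1) = [538/625, 108/125)
  emit 'f', narrow to [536/625, 538/625)

Answer: edff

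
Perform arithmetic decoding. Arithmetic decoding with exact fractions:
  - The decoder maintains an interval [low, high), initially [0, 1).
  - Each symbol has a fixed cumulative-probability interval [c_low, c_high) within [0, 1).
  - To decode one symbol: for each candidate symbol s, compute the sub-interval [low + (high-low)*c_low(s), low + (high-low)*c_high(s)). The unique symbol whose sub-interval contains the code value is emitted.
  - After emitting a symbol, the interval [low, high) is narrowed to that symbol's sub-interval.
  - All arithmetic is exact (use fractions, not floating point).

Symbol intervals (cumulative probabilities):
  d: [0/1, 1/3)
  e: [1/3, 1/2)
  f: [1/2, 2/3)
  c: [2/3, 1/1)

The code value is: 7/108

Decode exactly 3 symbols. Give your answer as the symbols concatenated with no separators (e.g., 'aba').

Step 1: interval [0/1, 1/1), width = 1/1 - 0/1 = 1/1
  'd': [0/1 + 1/1*0/1, 0/1 + 1/1*1/3) = [0/1, 1/3) <- contains code 7/108
  'e': [0/1 + 1/1*1/3, 0/1 + 1/1*1/2) = [1/3, 1/2)
  'f': [0/1 + 1/1*1/2, 0/1 + 1/1*2/3) = [1/2, 2/3)
  'c': [0/1 + 1/1*2/3, 0/1 + 1/1*1/1) = [2/3, 1/1)
  emit 'd', narrow to [0/1, 1/3)
Step 2: interval [0/1, 1/3), width = 1/3 - 0/1 = 1/3
  'd': [0/1 + 1/3*0/1, 0/1 + 1/3*1/3) = [0/1, 1/9) <- contains code 7/108
  'e': [0/1 + 1/3*1/3, 0/1 + 1/3*1/2) = [1/9, 1/6)
  'f': [0/1 + 1/3*1/2, 0/1 + 1/3*2/3) = [1/6, 2/9)
  'c': [0/1 + 1/3*2/3, 0/1 + 1/3*1/1) = [2/9, 1/3)
  emit 'd', narrow to [0/1, 1/9)
Step 3: interval [0/1, 1/9), width = 1/9 - 0/1 = 1/9
  'd': [0/1 + 1/9*0/1, 0/1 + 1/9*1/3) = [0/1, 1/27)
  'e': [0/1 + 1/9*1/3, 0/1 + 1/9*1/2) = [1/27, 1/18)
  'f': [0/1 + 1/9*1/2, 0/1 + 1/9*2/3) = [1/18, 2/27) <- contains code 7/108
  'c': [0/1 + 1/9*2/3, 0/1 + 1/9*1/1) = [2/27, 1/9)
  emit 'f', narrow to [1/18, 2/27)

Answer: ddf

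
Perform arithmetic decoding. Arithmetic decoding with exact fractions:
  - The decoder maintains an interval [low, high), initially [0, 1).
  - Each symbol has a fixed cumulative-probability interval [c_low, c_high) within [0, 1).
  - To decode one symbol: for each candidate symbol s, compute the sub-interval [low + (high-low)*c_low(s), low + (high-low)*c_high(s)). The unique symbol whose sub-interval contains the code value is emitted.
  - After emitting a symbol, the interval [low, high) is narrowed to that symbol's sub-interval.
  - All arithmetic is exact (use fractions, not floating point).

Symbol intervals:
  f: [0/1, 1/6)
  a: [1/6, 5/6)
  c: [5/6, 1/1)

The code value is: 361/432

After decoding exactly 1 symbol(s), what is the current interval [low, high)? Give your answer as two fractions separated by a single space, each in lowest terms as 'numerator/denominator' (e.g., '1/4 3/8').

Answer: 5/6 1/1

Derivation:
Step 1: interval [0/1, 1/1), width = 1/1 - 0/1 = 1/1
  'f': [0/1 + 1/1*0/1, 0/1 + 1/1*1/6) = [0/1, 1/6)
  'a': [0/1 + 1/1*1/6, 0/1 + 1/1*5/6) = [1/6, 5/6)
  'c': [0/1 + 1/1*5/6, 0/1 + 1/1*1/1) = [5/6, 1/1) <- contains code 361/432
  emit 'c', narrow to [5/6, 1/1)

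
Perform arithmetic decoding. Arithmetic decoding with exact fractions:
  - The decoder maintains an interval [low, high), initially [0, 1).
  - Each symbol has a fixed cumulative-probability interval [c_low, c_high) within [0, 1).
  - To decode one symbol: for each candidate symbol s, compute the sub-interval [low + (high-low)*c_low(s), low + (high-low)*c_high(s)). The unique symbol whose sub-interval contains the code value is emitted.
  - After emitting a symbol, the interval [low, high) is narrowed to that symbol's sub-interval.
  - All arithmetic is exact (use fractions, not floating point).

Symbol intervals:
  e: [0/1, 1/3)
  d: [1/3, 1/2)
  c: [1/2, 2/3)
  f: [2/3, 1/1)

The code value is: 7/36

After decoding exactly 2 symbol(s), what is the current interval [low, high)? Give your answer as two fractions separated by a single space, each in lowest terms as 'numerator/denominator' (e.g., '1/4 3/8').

Step 1: interval [0/1, 1/1), width = 1/1 - 0/1 = 1/1
  'e': [0/1 + 1/1*0/1, 0/1 + 1/1*1/3) = [0/1, 1/3) <- contains code 7/36
  'd': [0/1 + 1/1*1/3, 0/1 + 1/1*1/2) = [1/3, 1/2)
  'c': [0/1 + 1/1*1/2, 0/1 + 1/1*2/3) = [1/2, 2/3)
  'f': [0/1 + 1/1*2/3, 0/1 + 1/1*1/1) = [2/3, 1/1)
  emit 'e', narrow to [0/1, 1/3)
Step 2: interval [0/1, 1/3), width = 1/3 - 0/1 = 1/3
  'e': [0/1 + 1/3*0/1, 0/1 + 1/3*1/3) = [0/1, 1/9)
  'd': [0/1 + 1/3*1/3, 0/1 + 1/3*1/2) = [1/9, 1/6)
  'c': [0/1 + 1/3*1/2, 0/1 + 1/3*2/3) = [1/6, 2/9) <- contains code 7/36
  'f': [0/1 + 1/3*2/3, 0/1 + 1/3*1/1) = [2/9, 1/3)
  emit 'c', narrow to [1/6, 2/9)

Answer: 1/6 2/9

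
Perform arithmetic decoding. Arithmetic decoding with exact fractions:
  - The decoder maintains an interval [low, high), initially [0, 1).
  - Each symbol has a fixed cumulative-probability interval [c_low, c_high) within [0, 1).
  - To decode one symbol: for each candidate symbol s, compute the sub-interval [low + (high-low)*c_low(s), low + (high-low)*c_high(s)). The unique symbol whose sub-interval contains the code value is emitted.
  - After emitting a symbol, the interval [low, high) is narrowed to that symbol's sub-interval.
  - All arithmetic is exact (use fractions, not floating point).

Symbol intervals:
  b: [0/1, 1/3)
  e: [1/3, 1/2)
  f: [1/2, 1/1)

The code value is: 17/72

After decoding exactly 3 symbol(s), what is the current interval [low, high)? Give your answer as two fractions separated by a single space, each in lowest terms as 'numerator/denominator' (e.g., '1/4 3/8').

Step 1: interval [0/1, 1/1), width = 1/1 - 0/1 = 1/1
  'b': [0/1 + 1/1*0/1, 0/1 + 1/1*1/3) = [0/1, 1/3) <- contains code 17/72
  'e': [0/1 + 1/1*1/3, 0/1 + 1/1*1/2) = [1/3, 1/2)
  'f': [0/1 + 1/1*1/2, 0/1 + 1/1*1/1) = [1/2, 1/1)
  emit 'b', narrow to [0/1, 1/3)
Step 2: interval [0/1, 1/3), width = 1/3 - 0/1 = 1/3
  'b': [0/1 + 1/3*0/1, 0/1 + 1/3*1/3) = [0/1, 1/9)
  'e': [0/1 + 1/3*1/3, 0/1 + 1/3*1/2) = [1/9, 1/6)
  'f': [0/1 + 1/3*1/2, 0/1 + 1/3*1/1) = [1/6, 1/3) <- contains code 17/72
  emit 'f', narrow to [1/6, 1/3)
Step 3: interval [1/6, 1/3), width = 1/3 - 1/6 = 1/6
  'b': [1/6 + 1/6*0/1, 1/6 + 1/6*1/3) = [1/6, 2/9)
  'e': [1/6 + 1/6*1/3, 1/6 + 1/6*1/2) = [2/9, 1/4) <- contains code 17/72
  'f': [1/6 + 1/6*1/2, 1/6 + 1/6*1/1) = [1/4, 1/3)
  emit 'e', narrow to [2/9, 1/4)

Answer: 2/9 1/4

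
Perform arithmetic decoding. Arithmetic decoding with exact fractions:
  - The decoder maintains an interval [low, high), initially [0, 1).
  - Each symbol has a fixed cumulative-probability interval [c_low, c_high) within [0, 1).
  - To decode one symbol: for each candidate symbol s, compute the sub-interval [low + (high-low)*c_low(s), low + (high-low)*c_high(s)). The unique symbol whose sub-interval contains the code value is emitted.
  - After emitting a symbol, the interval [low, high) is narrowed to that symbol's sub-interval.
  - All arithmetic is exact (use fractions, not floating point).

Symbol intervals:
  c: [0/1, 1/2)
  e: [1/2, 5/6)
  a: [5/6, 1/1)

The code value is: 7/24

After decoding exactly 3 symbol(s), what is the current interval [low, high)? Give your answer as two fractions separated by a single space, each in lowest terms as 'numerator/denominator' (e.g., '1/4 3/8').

Answer: 1/4 1/3

Derivation:
Step 1: interval [0/1, 1/1), width = 1/1 - 0/1 = 1/1
  'c': [0/1 + 1/1*0/1, 0/1 + 1/1*1/2) = [0/1, 1/2) <- contains code 7/24
  'e': [0/1 + 1/1*1/2, 0/1 + 1/1*5/6) = [1/2, 5/6)
  'a': [0/1 + 1/1*5/6, 0/1 + 1/1*1/1) = [5/6, 1/1)
  emit 'c', narrow to [0/1, 1/2)
Step 2: interval [0/1, 1/2), width = 1/2 - 0/1 = 1/2
  'c': [0/1 + 1/2*0/1, 0/1 + 1/2*1/2) = [0/1, 1/4)
  'e': [0/1 + 1/2*1/2, 0/1 + 1/2*5/6) = [1/4, 5/12) <- contains code 7/24
  'a': [0/1 + 1/2*5/6, 0/1 + 1/2*1/1) = [5/12, 1/2)
  emit 'e', narrow to [1/4, 5/12)
Step 3: interval [1/4, 5/12), width = 5/12 - 1/4 = 1/6
  'c': [1/4 + 1/6*0/1, 1/4 + 1/6*1/2) = [1/4, 1/3) <- contains code 7/24
  'e': [1/4 + 1/6*1/2, 1/4 + 1/6*5/6) = [1/3, 7/18)
  'a': [1/4 + 1/6*5/6, 1/4 + 1/6*1/1) = [7/18, 5/12)
  emit 'c', narrow to [1/4, 1/3)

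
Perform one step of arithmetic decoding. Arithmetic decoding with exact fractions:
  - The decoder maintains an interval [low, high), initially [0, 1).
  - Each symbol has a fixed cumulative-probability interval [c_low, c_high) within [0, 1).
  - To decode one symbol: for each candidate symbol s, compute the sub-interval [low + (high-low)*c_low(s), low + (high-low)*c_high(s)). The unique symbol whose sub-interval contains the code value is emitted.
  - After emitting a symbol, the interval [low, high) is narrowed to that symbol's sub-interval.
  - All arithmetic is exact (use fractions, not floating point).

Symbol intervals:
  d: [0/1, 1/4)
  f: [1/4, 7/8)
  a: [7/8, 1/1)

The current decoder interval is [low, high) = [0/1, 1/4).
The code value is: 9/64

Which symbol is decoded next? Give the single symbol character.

Interval width = high − low = 1/4 − 0/1 = 1/4
Scaled code = (code − low) / width = (9/64 − 0/1) / 1/4 = 9/16
  d: [0/1, 1/4) 
  f: [1/4, 7/8) ← scaled code falls here ✓
  a: [7/8, 1/1) 

Answer: f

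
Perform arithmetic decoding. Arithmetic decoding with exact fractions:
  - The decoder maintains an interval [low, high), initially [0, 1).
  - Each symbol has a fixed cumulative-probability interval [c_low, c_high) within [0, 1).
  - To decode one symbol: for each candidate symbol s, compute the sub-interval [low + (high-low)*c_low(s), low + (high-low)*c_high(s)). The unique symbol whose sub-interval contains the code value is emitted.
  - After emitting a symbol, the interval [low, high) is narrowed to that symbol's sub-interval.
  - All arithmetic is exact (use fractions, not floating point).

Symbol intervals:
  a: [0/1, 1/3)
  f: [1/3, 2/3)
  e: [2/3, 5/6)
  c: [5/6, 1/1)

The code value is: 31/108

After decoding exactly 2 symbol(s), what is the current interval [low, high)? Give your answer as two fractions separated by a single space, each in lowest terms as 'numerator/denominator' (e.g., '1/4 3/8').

Step 1: interval [0/1, 1/1), width = 1/1 - 0/1 = 1/1
  'a': [0/1 + 1/1*0/1, 0/1 + 1/1*1/3) = [0/1, 1/3) <- contains code 31/108
  'f': [0/1 + 1/1*1/3, 0/1 + 1/1*2/3) = [1/3, 2/3)
  'e': [0/1 + 1/1*2/3, 0/1 + 1/1*5/6) = [2/3, 5/6)
  'c': [0/1 + 1/1*5/6, 0/1 + 1/1*1/1) = [5/6, 1/1)
  emit 'a', narrow to [0/1, 1/3)
Step 2: interval [0/1, 1/3), width = 1/3 - 0/1 = 1/3
  'a': [0/1 + 1/3*0/1, 0/1 + 1/3*1/3) = [0/1, 1/9)
  'f': [0/1 + 1/3*1/3, 0/1 + 1/3*2/3) = [1/9, 2/9)
  'e': [0/1 + 1/3*2/3, 0/1 + 1/3*5/6) = [2/9, 5/18)
  'c': [0/1 + 1/3*5/6, 0/1 + 1/3*1/1) = [5/18, 1/3) <- contains code 31/108
  emit 'c', narrow to [5/18, 1/3)

Answer: 5/18 1/3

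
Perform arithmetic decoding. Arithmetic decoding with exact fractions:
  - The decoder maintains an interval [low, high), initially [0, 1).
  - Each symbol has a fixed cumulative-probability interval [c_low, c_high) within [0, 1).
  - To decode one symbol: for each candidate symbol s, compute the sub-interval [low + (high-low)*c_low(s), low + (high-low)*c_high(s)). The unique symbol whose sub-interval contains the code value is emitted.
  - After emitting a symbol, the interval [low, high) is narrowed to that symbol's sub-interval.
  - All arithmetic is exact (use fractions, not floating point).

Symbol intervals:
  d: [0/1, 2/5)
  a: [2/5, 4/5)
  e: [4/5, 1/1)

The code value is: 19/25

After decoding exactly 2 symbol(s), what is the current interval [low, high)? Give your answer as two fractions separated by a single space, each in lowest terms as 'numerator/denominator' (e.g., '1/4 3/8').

Answer: 18/25 4/5

Derivation:
Step 1: interval [0/1, 1/1), width = 1/1 - 0/1 = 1/1
  'd': [0/1 + 1/1*0/1, 0/1 + 1/1*2/5) = [0/1, 2/5)
  'a': [0/1 + 1/1*2/5, 0/1 + 1/1*4/5) = [2/5, 4/5) <- contains code 19/25
  'e': [0/1 + 1/1*4/5, 0/1 + 1/1*1/1) = [4/5, 1/1)
  emit 'a', narrow to [2/5, 4/5)
Step 2: interval [2/5, 4/5), width = 4/5 - 2/5 = 2/5
  'd': [2/5 + 2/5*0/1, 2/5 + 2/5*2/5) = [2/5, 14/25)
  'a': [2/5 + 2/5*2/5, 2/5 + 2/5*4/5) = [14/25, 18/25)
  'e': [2/5 + 2/5*4/5, 2/5 + 2/5*1/1) = [18/25, 4/5) <- contains code 19/25
  emit 'e', narrow to [18/25, 4/5)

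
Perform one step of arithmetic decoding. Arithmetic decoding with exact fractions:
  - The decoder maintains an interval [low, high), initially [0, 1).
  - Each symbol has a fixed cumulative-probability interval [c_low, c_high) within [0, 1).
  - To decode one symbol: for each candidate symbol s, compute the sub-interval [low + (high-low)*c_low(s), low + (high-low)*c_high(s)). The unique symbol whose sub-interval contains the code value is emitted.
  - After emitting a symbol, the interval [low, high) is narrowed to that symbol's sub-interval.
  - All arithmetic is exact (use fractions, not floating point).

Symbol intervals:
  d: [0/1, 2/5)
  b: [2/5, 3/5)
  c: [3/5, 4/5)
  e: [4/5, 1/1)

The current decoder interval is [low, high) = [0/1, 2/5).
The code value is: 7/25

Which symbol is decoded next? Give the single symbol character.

Answer: c

Derivation:
Interval width = high − low = 2/5 − 0/1 = 2/5
Scaled code = (code − low) / width = (7/25 − 0/1) / 2/5 = 7/10
  d: [0/1, 2/5) 
  b: [2/5, 3/5) 
  c: [3/5, 4/5) ← scaled code falls here ✓
  e: [4/5, 1/1) 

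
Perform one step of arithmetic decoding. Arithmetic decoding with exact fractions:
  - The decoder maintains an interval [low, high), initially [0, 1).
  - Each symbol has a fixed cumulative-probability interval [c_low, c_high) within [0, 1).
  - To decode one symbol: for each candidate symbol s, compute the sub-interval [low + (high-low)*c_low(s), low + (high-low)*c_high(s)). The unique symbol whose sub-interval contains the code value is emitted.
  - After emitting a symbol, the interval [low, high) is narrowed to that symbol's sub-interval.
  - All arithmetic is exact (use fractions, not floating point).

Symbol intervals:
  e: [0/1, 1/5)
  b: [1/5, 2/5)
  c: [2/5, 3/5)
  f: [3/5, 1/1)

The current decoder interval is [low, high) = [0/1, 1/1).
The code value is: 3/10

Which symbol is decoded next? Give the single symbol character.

Answer: b

Derivation:
Interval width = high − low = 1/1 − 0/1 = 1/1
Scaled code = (code − low) / width = (3/10 − 0/1) / 1/1 = 3/10
  e: [0/1, 1/5) 
  b: [1/5, 2/5) ← scaled code falls here ✓
  c: [2/5, 3/5) 
  f: [3/5, 1/1) 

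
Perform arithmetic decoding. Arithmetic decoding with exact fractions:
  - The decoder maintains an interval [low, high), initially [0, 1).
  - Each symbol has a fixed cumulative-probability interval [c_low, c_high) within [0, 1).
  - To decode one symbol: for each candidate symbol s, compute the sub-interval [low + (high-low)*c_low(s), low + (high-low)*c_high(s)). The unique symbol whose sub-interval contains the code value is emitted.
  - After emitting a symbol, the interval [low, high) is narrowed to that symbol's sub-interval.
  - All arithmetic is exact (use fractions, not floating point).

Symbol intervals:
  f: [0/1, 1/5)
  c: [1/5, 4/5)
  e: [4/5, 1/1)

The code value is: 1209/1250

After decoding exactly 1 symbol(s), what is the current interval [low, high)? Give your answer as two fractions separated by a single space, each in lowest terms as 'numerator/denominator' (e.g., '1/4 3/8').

Step 1: interval [0/1, 1/1), width = 1/1 - 0/1 = 1/1
  'f': [0/1 + 1/1*0/1, 0/1 + 1/1*1/5) = [0/1, 1/5)
  'c': [0/1 + 1/1*1/5, 0/1 + 1/1*4/5) = [1/5, 4/5)
  'e': [0/1 + 1/1*4/5, 0/1 + 1/1*1/1) = [4/5, 1/1) <- contains code 1209/1250
  emit 'e', narrow to [4/5, 1/1)

Answer: 4/5 1/1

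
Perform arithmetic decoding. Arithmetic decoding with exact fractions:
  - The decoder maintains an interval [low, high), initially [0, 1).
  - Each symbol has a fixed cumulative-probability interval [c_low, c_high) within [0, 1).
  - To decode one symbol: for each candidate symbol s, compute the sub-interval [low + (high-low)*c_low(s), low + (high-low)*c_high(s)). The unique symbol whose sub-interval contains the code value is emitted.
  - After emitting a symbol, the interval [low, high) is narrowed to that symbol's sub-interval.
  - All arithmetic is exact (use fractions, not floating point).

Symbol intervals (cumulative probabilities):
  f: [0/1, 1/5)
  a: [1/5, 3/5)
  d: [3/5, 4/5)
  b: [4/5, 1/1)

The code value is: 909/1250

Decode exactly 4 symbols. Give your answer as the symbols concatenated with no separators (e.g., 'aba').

Step 1: interval [0/1, 1/1), width = 1/1 - 0/1 = 1/1
  'f': [0/1 + 1/1*0/1, 0/1 + 1/1*1/5) = [0/1, 1/5)
  'a': [0/1 + 1/1*1/5, 0/1 + 1/1*3/5) = [1/5, 3/5)
  'd': [0/1 + 1/1*3/5, 0/1 + 1/1*4/5) = [3/5, 4/5) <- contains code 909/1250
  'b': [0/1 + 1/1*4/5, 0/1 + 1/1*1/1) = [4/5, 1/1)
  emit 'd', narrow to [3/5, 4/5)
Step 2: interval [3/5, 4/5), width = 4/5 - 3/5 = 1/5
  'f': [3/5 + 1/5*0/1, 3/5 + 1/5*1/5) = [3/5, 16/25)
  'a': [3/5 + 1/5*1/5, 3/5 + 1/5*3/5) = [16/25, 18/25)
  'd': [3/5 + 1/5*3/5, 3/5 + 1/5*4/5) = [18/25, 19/25) <- contains code 909/1250
  'b': [3/5 + 1/5*4/5, 3/5 + 1/5*1/1) = [19/25, 4/5)
  emit 'd', narrow to [18/25, 19/25)
Step 3: interval [18/25, 19/25), width = 19/25 - 18/25 = 1/25
  'f': [18/25 + 1/25*0/1, 18/25 + 1/25*1/5) = [18/25, 91/125) <- contains code 909/1250
  'a': [18/25 + 1/25*1/5, 18/25 + 1/25*3/5) = [91/125, 93/125)
  'd': [18/25 + 1/25*3/5, 18/25 + 1/25*4/5) = [93/125, 94/125)
  'b': [18/25 + 1/25*4/5, 18/25 + 1/25*1/1) = [94/125, 19/25)
  emit 'f', narrow to [18/25, 91/125)
Step 4: interval [18/25, 91/125), width = 91/125 - 18/25 = 1/125
  'f': [18/25 + 1/125*0/1, 18/25 + 1/125*1/5) = [18/25, 451/625)
  'a': [18/25 + 1/125*1/5, 18/25 + 1/125*3/5) = [451/625, 453/625)
  'd': [18/25 + 1/125*3/5, 18/25 + 1/125*4/5) = [453/625, 454/625)
  'b': [18/25 + 1/125*4/5, 18/25 + 1/125*1/1) = [454/625, 91/125) <- contains code 909/1250
  emit 'b', narrow to [454/625, 91/125)

Answer: ddfb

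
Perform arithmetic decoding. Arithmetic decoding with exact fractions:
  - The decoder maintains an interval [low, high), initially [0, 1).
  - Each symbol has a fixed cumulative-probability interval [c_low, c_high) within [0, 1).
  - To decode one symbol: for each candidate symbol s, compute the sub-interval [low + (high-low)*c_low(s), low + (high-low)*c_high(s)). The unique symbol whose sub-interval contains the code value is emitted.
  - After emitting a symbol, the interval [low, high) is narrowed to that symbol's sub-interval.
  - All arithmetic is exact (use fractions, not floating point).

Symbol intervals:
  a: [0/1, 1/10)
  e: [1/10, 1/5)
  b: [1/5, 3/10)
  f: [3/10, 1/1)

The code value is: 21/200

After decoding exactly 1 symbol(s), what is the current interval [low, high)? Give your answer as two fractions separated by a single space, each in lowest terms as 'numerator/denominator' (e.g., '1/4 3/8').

Answer: 1/10 1/5

Derivation:
Step 1: interval [0/1, 1/1), width = 1/1 - 0/1 = 1/1
  'a': [0/1 + 1/1*0/1, 0/1 + 1/1*1/10) = [0/1, 1/10)
  'e': [0/1 + 1/1*1/10, 0/1 + 1/1*1/5) = [1/10, 1/5) <- contains code 21/200
  'b': [0/1 + 1/1*1/5, 0/1 + 1/1*3/10) = [1/5, 3/10)
  'f': [0/1 + 1/1*3/10, 0/1 + 1/1*1/1) = [3/10, 1/1)
  emit 'e', narrow to [1/10, 1/5)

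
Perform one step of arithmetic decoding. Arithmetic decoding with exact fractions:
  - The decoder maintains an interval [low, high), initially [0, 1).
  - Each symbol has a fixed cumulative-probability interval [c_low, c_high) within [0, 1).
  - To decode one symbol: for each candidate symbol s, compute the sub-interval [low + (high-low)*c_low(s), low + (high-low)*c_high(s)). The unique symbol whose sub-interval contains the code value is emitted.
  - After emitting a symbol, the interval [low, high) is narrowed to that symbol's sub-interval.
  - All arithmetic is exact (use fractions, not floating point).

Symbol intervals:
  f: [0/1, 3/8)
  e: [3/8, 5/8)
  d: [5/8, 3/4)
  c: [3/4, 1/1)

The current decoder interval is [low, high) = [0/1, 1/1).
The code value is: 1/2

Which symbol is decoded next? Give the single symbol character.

Answer: e

Derivation:
Interval width = high − low = 1/1 − 0/1 = 1/1
Scaled code = (code − low) / width = (1/2 − 0/1) / 1/1 = 1/2
  f: [0/1, 3/8) 
  e: [3/8, 5/8) ← scaled code falls here ✓
  d: [5/8, 3/4) 
  c: [3/4, 1/1) 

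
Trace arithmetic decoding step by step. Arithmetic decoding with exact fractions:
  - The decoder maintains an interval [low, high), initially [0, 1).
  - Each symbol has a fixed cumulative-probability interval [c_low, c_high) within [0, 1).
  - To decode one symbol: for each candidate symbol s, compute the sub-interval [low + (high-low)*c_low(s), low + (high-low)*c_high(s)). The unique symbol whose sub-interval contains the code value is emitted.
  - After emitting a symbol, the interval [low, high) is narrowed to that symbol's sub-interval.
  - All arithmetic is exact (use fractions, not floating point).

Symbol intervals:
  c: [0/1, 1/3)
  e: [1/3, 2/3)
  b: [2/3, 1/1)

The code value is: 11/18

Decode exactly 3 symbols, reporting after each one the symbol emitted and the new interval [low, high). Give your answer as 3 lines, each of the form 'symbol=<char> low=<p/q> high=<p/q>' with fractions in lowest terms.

Step 1: interval [0/1, 1/1), width = 1/1 - 0/1 = 1/1
  'c': [0/1 + 1/1*0/1, 0/1 + 1/1*1/3) = [0/1, 1/3)
  'e': [0/1 + 1/1*1/3, 0/1 + 1/1*2/3) = [1/3, 2/3) <- contains code 11/18
  'b': [0/1 + 1/1*2/3, 0/1 + 1/1*1/1) = [2/3, 1/1)
  emit 'e', narrow to [1/3, 2/3)
Step 2: interval [1/3, 2/3), width = 2/3 - 1/3 = 1/3
  'c': [1/3 + 1/3*0/1, 1/3 + 1/3*1/3) = [1/3, 4/9)
  'e': [1/3 + 1/3*1/3, 1/3 + 1/3*2/3) = [4/9, 5/9)
  'b': [1/3 + 1/3*2/3, 1/3 + 1/3*1/1) = [5/9, 2/3) <- contains code 11/18
  emit 'b', narrow to [5/9, 2/3)
Step 3: interval [5/9, 2/3), width = 2/3 - 5/9 = 1/9
  'c': [5/9 + 1/9*0/1, 5/9 + 1/9*1/3) = [5/9, 16/27)
  'e': [5/9 + 1/9*1/3, 5/9 + 1/9*2/3) = [16/27, 17/27) <- contains code 11/18
  'b': [5/9 + 1/9*2/3, 5/9 + 1/9*1/1) = [17/27, 2/3)
  emit 'e', narrow to [16/27, 17/27)

Answer: symbol=e low=1/3 high=2/3
symbol=b low=5/9 high=2/3
symbol=e low=16/27 high=17/27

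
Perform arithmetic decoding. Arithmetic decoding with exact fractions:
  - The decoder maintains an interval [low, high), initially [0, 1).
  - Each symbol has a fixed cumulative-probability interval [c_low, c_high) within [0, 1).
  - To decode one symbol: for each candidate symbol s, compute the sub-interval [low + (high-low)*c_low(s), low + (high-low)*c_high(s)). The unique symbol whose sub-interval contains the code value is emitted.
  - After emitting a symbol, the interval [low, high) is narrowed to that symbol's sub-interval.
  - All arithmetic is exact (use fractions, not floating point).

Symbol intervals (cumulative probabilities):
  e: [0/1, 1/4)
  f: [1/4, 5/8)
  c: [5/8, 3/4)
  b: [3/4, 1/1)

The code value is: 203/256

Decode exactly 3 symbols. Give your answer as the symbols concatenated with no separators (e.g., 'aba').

Step 1: interval [0/1, 1/1), width = 1/1 - 0/1 = 1/1
  'e': [0/1 + 1/1*0/1, 0/1 + 1/1*1/4) = [0/1, 1/4)
  'f': [0/1 + 1/1*1/4, 0/1 + 1/1*5/8) = [1/4, 5/8)
  'c': [0/1 + 1/1*5/8, 0/1 + 1/1*3/4) = [5/8, 3/4)
  'b': [0/1 + 1/1*3/4, 0/1 + 1/1*1/1) = [3/4, 1/1) <- contains code 203/256
  emit 'b', narrow to [3/4, 1/1)
Step 2: interval [3/4, 1/1), width = 1/1 - 3/4 = 1/4
  'e': [3/4 + 1/4*0/1, 3/4 + 1/4*1/4) = [3/4, 13/16) <- contains code 203/256
  'f': [3/4 + 1/4*1/4, 3/4 + 1/4*5/8) = [13/16, 29/32)
  'c': [3/4 + 1/4*5/8, 3/4 + 1/4*3/4) = [29/32, 15/16)
  'b': [3/4 + 1/4*3/4, 3/4 + 1/4*1/1) = [15/16, 1/1)
  emit 'e', narrow to [3/4, 13/16)
Step 3: interval [3/4, 13/16), width = 13/16 - 3/4 = 1/16
  'e': [3/4 + 1/16*0/1, 3/4 + 1/16*1/4) = [3/4, 49/64)
  'f': [3/4 + 1/16*1/4, 3/4 + 1/16*5/8) = [49/64, 101/128)
  'c': [3/4 + 1/16*5/8, 3/4 + 1/16*3/4) = [101/128, 51/64) <- contains code 203/256
  'b': [3/4 + 1/16*3/4, 3/4 + 1/16*1/1) = [51/64, 13/16)
  emit 'c', narrow to [101/128, 51/64)

Answer: bec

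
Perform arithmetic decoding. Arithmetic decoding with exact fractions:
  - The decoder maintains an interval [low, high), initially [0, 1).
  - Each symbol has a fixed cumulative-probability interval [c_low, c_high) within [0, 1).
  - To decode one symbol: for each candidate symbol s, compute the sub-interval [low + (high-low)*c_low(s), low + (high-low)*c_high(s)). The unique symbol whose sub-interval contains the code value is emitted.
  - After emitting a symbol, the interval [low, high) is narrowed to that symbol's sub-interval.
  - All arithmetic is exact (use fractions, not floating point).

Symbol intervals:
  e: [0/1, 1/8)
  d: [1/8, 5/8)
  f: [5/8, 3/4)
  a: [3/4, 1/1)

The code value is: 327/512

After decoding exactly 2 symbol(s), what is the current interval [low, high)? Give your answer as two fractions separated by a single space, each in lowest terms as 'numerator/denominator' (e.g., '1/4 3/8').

Step 1: interval [0/1, 1/1), width = 1/1 - 0/1 = 1/1
  'e': [0/1 + 1/1*0/1, 0/1 + 1/1*1/8) = [0/1, 1/8)
  'd': [0/1 + 1/1*1/8, 0/1 + 1/1*5/8) = [1/8, 5/8)
  'f': [0/1 + 1/1*5/8, 0/1 + 1/1*3/4) = [5/8, 3/4) <- contains code 327/512
  'a': [0/1 + 1/1*3/4, 0/1 + 1/1*1/1) = [3/4, 1/1)
  emit 'f', narrow to [5/8, 3/4)
Step 2: interval [5/8, 3/4), width = 3/4 - 5/8 = 1/8
  'e': [5/8 + 1/8*0/1, 5/8 + 1/8*1/8) = [5/8, 41/64) <- contains code 327/512
  'd': [5/8 + 1/8*1/8, 5/8 + 1/8*5/8) = [41/64, 45/64)
  'f': [5/8 + 1/8*5/8, 5/8 + 1/8*3/4) = [45/64, 23/32)
  'a': [5/8 + 1/8*3/4, 5/8 + 1/8*1/1) = [23/32, 3/4)
  emit 'e', narrow to [5/8, 41/64)

Answer: 5/8 41/64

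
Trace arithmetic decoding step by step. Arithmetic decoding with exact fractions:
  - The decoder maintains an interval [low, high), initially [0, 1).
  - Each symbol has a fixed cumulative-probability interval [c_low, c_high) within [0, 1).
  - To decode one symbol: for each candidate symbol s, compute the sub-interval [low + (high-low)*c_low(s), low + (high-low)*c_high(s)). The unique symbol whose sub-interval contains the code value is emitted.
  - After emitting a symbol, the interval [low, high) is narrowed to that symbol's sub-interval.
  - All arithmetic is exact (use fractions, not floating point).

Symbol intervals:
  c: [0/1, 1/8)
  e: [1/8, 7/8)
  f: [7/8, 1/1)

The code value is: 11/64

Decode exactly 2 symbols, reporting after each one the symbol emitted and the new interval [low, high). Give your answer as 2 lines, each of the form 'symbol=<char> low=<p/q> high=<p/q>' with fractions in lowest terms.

Step 1: interval [0/1, 1/1), width = 1/1 - 0/1 = 1/1
  'c': [0/1 + 1/1*0/1, 0/1 + 1/1*1/8) = [0/1, 1/8)
  'e': [0/1 + 1/1*1/8, 0/1 + 1/1*7/8) = [1/8, 7/8) <- contains code 11/64
  'f': [0/1 + 1/1*7/8, 0/1 + 1/1*1/1) = [7/8, 1/1)
  emit 'e', narrow to [1/8, 7/8)
Step 2: interval [1/8, 7/8), width = 7/8 - 1/8 = 3/4
  'c': [1/8 + 3/4*0/1, 1/8 + 3/4*1/8) = [1/8, 7/32) <- contains code 11/64
  'e': [1/8 + 3/4*1/8, 1/8 + 3/4*7/8) = [7/32, 25/32)
  'f': [1/8 + 3/4*7/8, 1/8 + 3/4*1/1) = [25/32, 7/8)
  emit 'c', narrow to [1/8, 7/32)

Answer: symbol=e low=1/8 high=7/8
symbol=c low=1/8 high=7/32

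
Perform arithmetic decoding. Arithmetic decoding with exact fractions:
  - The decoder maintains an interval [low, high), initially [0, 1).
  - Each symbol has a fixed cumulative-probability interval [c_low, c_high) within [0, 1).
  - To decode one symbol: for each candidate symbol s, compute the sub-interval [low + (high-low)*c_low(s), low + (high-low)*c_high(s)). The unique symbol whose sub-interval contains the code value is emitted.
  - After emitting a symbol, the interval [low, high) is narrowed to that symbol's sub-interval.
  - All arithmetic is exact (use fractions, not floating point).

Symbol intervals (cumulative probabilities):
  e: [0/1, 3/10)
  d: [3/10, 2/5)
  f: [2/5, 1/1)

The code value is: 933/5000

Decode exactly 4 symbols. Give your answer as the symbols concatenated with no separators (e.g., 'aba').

Step 1: interval [0/1, 1/1), width = 1/1 - 0/1 = 1/1
  'e': [0/1 + 1/1*0/1, 0/1 + 1/1*3/10) = [0/1, 3/10) <- contains code 933/5000
  'd': [0/1 + 1/1*3/10, 0/1 + 1/1*2/5) = [3/10, 2/5)
  'f': [0/1 + 1/1*2/5, 0/1 + 1/1*1/1) = [2/5, 1/1)
  emit 'e', narrow to [0/1, 3/10)
Step 2: interval [0/1, 3/10), width = 3/10 - 0/1 = 3/10
  'e': [0/1 + 3/10*0/1, 0/1 + 3/10*3/10) = [0/1, 9/100)
  'd': [0/1 + 3/10*3/10, 0/1 + 3/10*2/5) = [9/100, 3/25)
  'f': [0/1 + 3/10*2/5, 0/1 + 3/10*1/1) = [3/25, 3/10) <- contains code 933/5000
  emit 'f', narrow to [3/25, 3/10)
Step 3: interval [3/25, 3/10), width = 3/10 - 3/25 = 9/50
  'e': [3/25 + 9/50*0/1, 3/25 + 9/50*3/10) = [3/25, 87/500)
  'd': [3/25 + 9/50*3/10, 3/25 + 9/50*2/5) = [87/500, 24/125) <- contains code 933/5000
  'f': [3/25 + 9/50*2/5, 3/25 + 9/50*1/1) = [24/125, 3/10)
  emit 'd', narrow to [87/500, 24/125)
Step 4: interval [87/500, 24/125), width = 24/125 - 87/500 = 9/500
  'e': [87/500 + 9/500*0/1, 87/500 + 9/500*3/10) = [87/500, 897/5000)
  'd': [87/500 + 9/500*3/10, 87/500 + 9/500*2/5) = [897/5000, 453/2500)
  'f': [87/500 + 9/500*2/5, 87/500 + 9/500*1/1) = [453/2500, 24/125) <- contains code 933/5000
  emit 'f', narrow to [453/2500, 24/125)

Answer: efdf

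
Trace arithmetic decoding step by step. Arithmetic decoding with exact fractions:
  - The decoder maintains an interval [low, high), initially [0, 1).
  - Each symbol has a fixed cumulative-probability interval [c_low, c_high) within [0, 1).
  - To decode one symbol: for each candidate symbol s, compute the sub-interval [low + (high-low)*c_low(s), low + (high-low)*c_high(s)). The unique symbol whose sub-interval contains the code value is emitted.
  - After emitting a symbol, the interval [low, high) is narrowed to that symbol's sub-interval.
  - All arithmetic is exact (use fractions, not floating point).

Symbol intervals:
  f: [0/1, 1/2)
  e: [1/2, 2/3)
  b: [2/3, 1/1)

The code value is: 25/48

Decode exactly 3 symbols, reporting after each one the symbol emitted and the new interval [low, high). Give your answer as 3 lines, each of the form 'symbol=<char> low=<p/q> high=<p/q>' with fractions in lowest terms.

Step 1: interval [0/1, 1/1), width = 1/1 - 0/1 = 1/1
  'f': [0/1 + 1/1*0/1, 0/1 + 1/1*1/2) = [0/1, 1/2)
  'e': [0/1 + 1/1*1/2, 0/1 + 1/1*2/3) = [1/2, 2/3) <- contains code 25/48
  'b': [0/1 + 1/1*2/3, 0/1 + 1/1*1/1) = [2/3, 1/1)
  emit 'e', narrow to [1/2, 2/3)
Step 2: interval [1/2, 2/3), width = 2/3 - 1/2 = 1/6
  'f': [1/2 + 1/6*0/1, 1/2 + 1/6*1/2) = [1/2, 7/12) <- contains code 25/48
  'e': [1/2 + 1/6*1/2, 1/2 + 1/6*2/3) = [7/12, 11/18)
  'b': [1/2 + 1/6*2/3, 1/2 + 1/6*1/1) = [11/18, 2/3)
  emit 'f', narrow to [1/2, 7/12)
Step 3: interval [1/2, 7/12), width = 7/12 - 1/2 = 1/12
  'f': [1/2 + 1/12*0/1, 1/2 + 1/12*1/2) = [1/2, 13/24) <- contains code 25/48
  'e': [1/2 + 1/12*1/2, 1/2 + 1/12*2/3) = [13/24, 5/9)
  'b': [1/2 + 1/12*2/3, 1/2 + 1/12*1/1) = [5/9, 7/12)
  emit 'f', narrow to [1/2, 13/24)

Answer: symbol=e low=1/2 high=2/3
symbol=f low=1/2 high=7/12
symbol=f low=1/2 high=13/24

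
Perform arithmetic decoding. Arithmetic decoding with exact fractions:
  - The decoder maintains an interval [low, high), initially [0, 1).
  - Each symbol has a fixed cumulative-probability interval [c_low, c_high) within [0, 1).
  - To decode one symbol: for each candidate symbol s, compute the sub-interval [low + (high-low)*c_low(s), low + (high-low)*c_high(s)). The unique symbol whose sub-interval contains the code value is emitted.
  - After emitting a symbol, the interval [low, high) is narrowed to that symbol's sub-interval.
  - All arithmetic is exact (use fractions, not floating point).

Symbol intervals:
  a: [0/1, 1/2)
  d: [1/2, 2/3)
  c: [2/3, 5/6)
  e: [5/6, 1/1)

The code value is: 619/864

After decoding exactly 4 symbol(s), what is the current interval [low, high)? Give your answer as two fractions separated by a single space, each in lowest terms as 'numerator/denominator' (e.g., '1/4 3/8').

Step 1: interval [0/1, 1/1), width = 1/1 - 0/1 = 1/1
  'a': [0/1 + 1/1*0/1, 0/1 + 1/1*1/2) = [0/1, 1/2)
  'd': [0/1 + 1/1*1/2, 0/1 + 1/1*2/3) = [1/2, 2/3)
  'c': [0/1 + 1/1*2/3, 0/1 + 1/1*5/6) = [2/3, 5/6) <- contains code 619/864
  'e': [0/1 + 1/1*5/6, 0/1 + 1/1*1/1) = [5/6, 1/1)
  emit 'c', narrow to [2/3, 5/6)
Step 2: interval [2/3, 5/6), width = 5/6 - 2/3 = 1/6
  'a': [2/3 + 1/6*0/1, 2/3 + 1/6*1/2) = [2/3, 3/4) <- contains code 619/864
  'd': [2/3 + 1/6*1/2, 2/3 + 1/6*2/3) = [3/4, 7/9)
  'c': [2/3 + 1/6*2/3, 2/3 + 1/6*5/6) = [7/9, 29/36)
  'e': [2/3 + 1/6*5/6, 2/3 + 1/6*1/1) = [29/36, 5/6)
  emit 'a', narrow to [2/3, 3/4)
Step 3: interval [2/3, 3/4), width = 3/4 - 2/3 = 1/12
  'a': [2/3 + 1/12*0/1, 2/3 + 1/12*1/2) = [2/3, 17/24)
  'd': [2/3 + 1/12*1/2, 2/3 + 1/12*2/3) = [17/24, 13/18) <- contains code 619/864
  'c': [2/3 + 1/12*2/3, 2/3 + 1/12*5/6) = [13/18, 53/72)
  'e': [2/3 + 1/12*5/6, 2/3 + 1/12*1/1) = [53/72, 3/4)
  emit 'd', narrow to [17/24, 13/18)
Step 4: interval [17/24, 13/18), width = 13/18 - 17/24 = 1/72
  'a': [17/24 + 1/72*0/1, 17/24 + 1/72*1/2) = [17/24, 103/144)
  'd': [17/24 + 1/72*1/2, 17/24 + 1/72*2/3) = [103/144, 155/216) <- contains code 619/864
  'c': [17/24 + 1/72*2/3, 17/24 + 1/72*5/6) = [155/216, 311/432)
  'e': [17/24 + 1/72*5/6, 17/24 + 1/72*1/1) = [311/432, 13/18)
  emit 'd', narrow to [103/144, 155/216)

Answer: 103/144 155/216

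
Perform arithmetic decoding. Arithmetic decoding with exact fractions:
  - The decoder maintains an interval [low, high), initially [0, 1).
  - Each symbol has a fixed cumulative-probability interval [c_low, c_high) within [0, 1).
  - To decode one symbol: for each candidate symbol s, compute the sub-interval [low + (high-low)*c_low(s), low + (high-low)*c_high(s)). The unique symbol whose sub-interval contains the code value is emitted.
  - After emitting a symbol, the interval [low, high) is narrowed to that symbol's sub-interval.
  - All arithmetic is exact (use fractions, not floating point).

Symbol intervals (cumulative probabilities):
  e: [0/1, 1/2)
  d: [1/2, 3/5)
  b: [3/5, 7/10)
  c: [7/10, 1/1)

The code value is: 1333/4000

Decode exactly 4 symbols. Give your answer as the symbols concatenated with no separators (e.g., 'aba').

Answer: ebbb

Derivation:
Step 1: interval [0/1, 1/1), width = 1/1 - 0/1 = 1/1
  'e': [0/1 + 1/1*0/1, 0/1 + 1/1*1/2) = [0/1, 1/2) <- contains code 1333/4000
  'd': [0/1 + 1/1*1/2, 0/1 + 1/1*3/5) = [1/2, 3/5)
  'b': [0/1 + 1/1*3/5, 0/1 + 1/1*7/10) = [3/5, 7/10)
  'c': [0/1 + 1/1*7/10, 0/1 + 1/1*1/1) = [7/10, 1/1)
  emit 'e', narrow to [0/1, 1/2)
Step 2: interval [0/1, 1/2), width = 1/2 - 0/1 = 1/2
  'e': [0/1 + 1/2*0/1, 0/1 + 1/2*1/2) = [0/1, 1/4)
  'd': [0/1 + 1/2*1/2, 0/1 + 1/2*3/5) = [1/4, 3/10)
  'b': [0/1 + 1/2*3/5, 0/1 + 1/2*7/10) = [3/10, 7/20) <- contains code 1333/4000
  'c': [0/1 + 1/2*7/10, 0/1 + 1/2*1/1) = [7/20, 1/2)
  emit 'b', narrow to [3/10, 7/20)
Step 3: interval [3/10, 7/20), width = 7/20 - 3/10 = 1/20
  'e': [3/10 + 1/20*0/1, 3/10 + 1/20*1/2) = [3/10, 13/40)
  'd': [3/10 + 1/20*1/2, 3/10 + 1/20*3/5) = [13/40, 33/100)
  'b': [3/10 + 1/20*3/5, 3/10 + 1/20*7/10) = [33/100, 67/200) <- contains code 1333/4000
  'c': [3/10 + 1/20*7/10, 3/10 + 1/20*1/1) = [67/200, 7/20)
  emit 'b', narrow to [33/100, 67/200)
Step 4: interval [33/100, 67/200), width = 67/200 - 33/100 = 1/200
  'e': [33/100 + 1/200*0/1, 33/100 + 1/200*1/2) = [33/100, 133/400)
  'd': [33/100 + 1/200*1/2, 33/100 + 1/200*3/5) = [133/400, 333/1000)
  'b': [33/100 + 1/200*3/5, 33/100 + 1/200*7/10) = [333/1000, 667/2000) <- contains code 1333/4000
  'c': [33/100 + 1/200*7/10, 33/100 + 1/200*1/1) = [667/2000, 67/200)
  emit 'b', narrow to [333/1000, 667/2000)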